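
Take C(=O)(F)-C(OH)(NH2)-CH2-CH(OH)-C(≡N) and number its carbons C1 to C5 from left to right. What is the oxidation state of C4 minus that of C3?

+2

C4: 2C, 1H, 1O → 0 − 1 + 1 = 0
C3: 2C, 2H → 0 − 2 = -2
Difference: 0 − (-2) = +2.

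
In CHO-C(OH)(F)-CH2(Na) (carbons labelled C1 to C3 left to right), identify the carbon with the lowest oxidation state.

Tallying each carbon's bonds:
C1: 1C, 1H, 2O → 0 − 1 + 2 = +1
C2: 2C, 1O, 1F → 0 + 1 + 1 = +2
C3: 1C, 2H, 1Na → 0 − 2 − 1 = -3
The most reduced carbon is C3 at -3.

C3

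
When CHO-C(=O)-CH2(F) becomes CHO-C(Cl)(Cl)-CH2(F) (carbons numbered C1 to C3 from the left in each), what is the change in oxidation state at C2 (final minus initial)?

0

Before: C2 has 2 bonds to C, 2 bonds to O → oxidation state +2.
After: C2 has 2 bonds to C, 2 bonds to Cl → oxidation state +2.
Δ = +2 − (+2) = 0, so no net redox change at C2.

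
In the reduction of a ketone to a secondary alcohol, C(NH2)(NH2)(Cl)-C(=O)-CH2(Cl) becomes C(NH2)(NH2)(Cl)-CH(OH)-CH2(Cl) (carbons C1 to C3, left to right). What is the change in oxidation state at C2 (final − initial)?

-2

Before: C2 has 2 bonds to C, 2 bonds to O → oxidation state +2.
After: C2 has 2 bonds to C, 1 bond to H, 1 bond to O → oxidation state 0.
Δ = 0 − (+2) = -2, so this is a reduction at C2.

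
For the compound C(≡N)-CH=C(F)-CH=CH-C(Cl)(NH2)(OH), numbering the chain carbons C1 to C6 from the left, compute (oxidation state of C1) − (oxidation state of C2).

C1: 1C, 3N → 0 + 3 = +3
C2: 3C, 1H → 0 − 1 = -1
Difference: +3 − (-1) = +4.

+4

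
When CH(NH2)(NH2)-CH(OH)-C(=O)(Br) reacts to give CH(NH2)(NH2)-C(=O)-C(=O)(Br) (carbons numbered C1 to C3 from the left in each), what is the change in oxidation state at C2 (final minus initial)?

Before: C2 has 2 bonds to C, 1 bond to H, 1 bond to O → oxidation state 0.
After: C2 has 2 bonds to C, 2 bonds to O → oxidation state +2.
Δ = +2 − (0) = +2, so this is an oxidation at C2.

+2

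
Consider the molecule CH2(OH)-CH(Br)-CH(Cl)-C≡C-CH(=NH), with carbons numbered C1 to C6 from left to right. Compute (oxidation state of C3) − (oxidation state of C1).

+1

C3: 2C, 1H, 1Cl → 0 − 1 + 1 = 0
C1: 1C, 2H, 1O → 0 − 2 + 1 = -1
Difference: 0 − (-1) = +1.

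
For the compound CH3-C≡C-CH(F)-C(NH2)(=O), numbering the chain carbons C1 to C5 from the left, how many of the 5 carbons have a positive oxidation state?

1

Count +1 for every bond to an atom more electronegative than carbon and −1 for every bond to one less electronegative; C–C bonds are 0. Tallying each carbon:
C1: 1C, 3H → 0 − 3 = -3
C2: 4C → 0 = 0
C3: 4C → 0 = 0
C4: 2C, 1H, 1F → 0 − 1 + 1 = 0
C5: 1C, 2O, 1N → 0 + 2 + 1 = +3
1 carbon (C5) meets the condition.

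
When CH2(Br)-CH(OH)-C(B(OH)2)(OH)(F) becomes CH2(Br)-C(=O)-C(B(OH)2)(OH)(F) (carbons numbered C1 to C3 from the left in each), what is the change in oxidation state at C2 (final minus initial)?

Before: C2 has 2 bonds to C, 1 bond to H, 1 bond to O → oxidation state 0.
After: C2 has 2 bonds to C, 2 bonds to O → oxidation state +2.
Δ = +2 − (0) = +2, so this is an oxidation at C2.

+2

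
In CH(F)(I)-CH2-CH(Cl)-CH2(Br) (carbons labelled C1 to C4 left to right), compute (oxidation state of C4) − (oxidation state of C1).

C4: 1C, 2H, 1Br → 0 − 2 + 1 = -1
C1: 1C, 1H, 1F, 1I → 0 − 1 + 1 + 1 = +1
Difference: -1 − (+1) = -2.

-2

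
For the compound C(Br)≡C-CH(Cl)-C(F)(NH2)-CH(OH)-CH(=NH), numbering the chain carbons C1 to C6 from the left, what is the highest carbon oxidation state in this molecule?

Assign +1 per bond to O/N/halogen, −1 per bond to H or an electropositive element, and 0 per bond to carbon. Tallying each carbon:
C1: 3C, 1Br → 0 + 1 = +1
C2: 4C → 0 = 0
C3: 2C, 1H, 1Cl → 0 − 1 + 1 = 0
C4: 2C, 1N, 1F → 0 + 1 + 1 = +2
C5: 2C, 1H, 1O → 0 − 1 + 1 = 0
C6: 1C, 1H, 2N → 0 − 1 + 2 = +1
The highest value is +2.

+2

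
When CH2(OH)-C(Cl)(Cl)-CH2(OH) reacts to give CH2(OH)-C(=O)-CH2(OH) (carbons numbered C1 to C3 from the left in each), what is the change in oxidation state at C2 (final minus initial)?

Before: C2 has 2 bonds to C, 2 bonds to Cl → oxidation state +2.
After: C2 has 2 bonds to C, 2 bonds to O → oxidation state +2.
Δ = +2 − (+2) = 0, so no net redox change at C2.

0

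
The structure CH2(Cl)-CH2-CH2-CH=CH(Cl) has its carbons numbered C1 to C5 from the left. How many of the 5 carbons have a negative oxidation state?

Tallying each carbon's bonds:
C1: 1C, 2H, 1Cl → 0 − 2 + 1 = -1
C2: 2C, 2H → 0 − 2 = -2
C3: 2C, 2H → 0 − 2 = -2
C4: 3C, 1H → 0 − 1 = -1
C5: 2C, 1H, 1Cl → 0 − 1 + 1 = 0
4 carbons (C1, C2, C3, C4) meet the condition.

4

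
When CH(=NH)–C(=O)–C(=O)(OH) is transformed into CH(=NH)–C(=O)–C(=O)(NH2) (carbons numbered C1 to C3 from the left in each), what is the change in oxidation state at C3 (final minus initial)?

Before: C3 has 1 bond to C, 3 bonds to O → oxidation state +3.
After: C3 has 1 bond to C, 2 bonds to O, 1 bond to N → oxidation state +3.
Δ = +3 − (+3) = 0, so no net redox change at C3.

0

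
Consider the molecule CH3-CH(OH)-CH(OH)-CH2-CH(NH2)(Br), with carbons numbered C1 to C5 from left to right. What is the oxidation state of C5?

+1

C5 has one bond to C (0), one bond to N (+1), one bond to Br (+1), one bond to H (-1).
Oxidation state = 0 + 1 + 1 − 1 = +1.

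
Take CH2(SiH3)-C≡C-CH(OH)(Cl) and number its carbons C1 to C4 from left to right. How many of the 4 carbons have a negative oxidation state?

Tallying each carbon's bonds:
C1: 1C, 2H, 1Si → 0 − 2 − 1 = -3
C2: 4C → 0 = 0
C3: 4C → 0 = 0
C4: 1C, 1H, 1O, 1Cl → 0 − 1 + 1 + 1 = +1
1 carbon (C1) meets the condition.

1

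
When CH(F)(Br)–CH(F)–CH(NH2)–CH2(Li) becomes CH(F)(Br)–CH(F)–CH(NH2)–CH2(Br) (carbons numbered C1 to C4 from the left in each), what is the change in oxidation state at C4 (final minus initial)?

+2

Before: C4 has 1 bond to C, 2 bonds to H, 1 bond to Li → oxidation state -3.
After: C4 has 1 bond to C, 2 bonds to H, 1 bond to Br → oxidation state -1.
Δ = -1 − (-3) = +2, so this is an oxidation at C4.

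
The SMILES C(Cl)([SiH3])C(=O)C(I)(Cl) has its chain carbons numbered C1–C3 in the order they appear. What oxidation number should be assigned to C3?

+1

Count +1 for every bond to an atom more electronegative than carbon and −1 for every bond to one less electronegative; C–C bonds are 0.
C3 has one bond to C (0), one bond to I (+1), one bond to Cl (+1), one bond to H (-1).
Oxidation state = 0 + 1 + 1 − 1 = +1.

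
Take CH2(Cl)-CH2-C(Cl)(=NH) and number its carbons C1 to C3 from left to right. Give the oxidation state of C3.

Count +1 for every bond to an atom more electronegative than carbon and −1 for every bond to one less electronegative; C–C bonds are 0.
C3 has one bond to C (0), one bond to Cl (+1), a double bond to N (2×+1 = +2).
Oxidation state = 0 + 1 + 2 = +3.

+3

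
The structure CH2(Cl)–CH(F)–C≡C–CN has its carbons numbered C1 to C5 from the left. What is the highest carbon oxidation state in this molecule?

+3

Tallying each carbon's bonds:
C1: 1C, 2H, 1Cl → 0 − 2 + 1 = -1
C2: 2C, 1H, 1F → 0 − 1 + 1 = 0
C3: 4C → 0 = 0
C4: 4C → 0 = 0
C5: 1C, 3N → 0 + 3 = +3
The highest value is +3.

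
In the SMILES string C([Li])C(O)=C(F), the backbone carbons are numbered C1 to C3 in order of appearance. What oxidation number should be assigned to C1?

Assign +1 per bond to O/N/halogen, −1 per bond to H or an electropositive element, and 0 per bond to carbon.
C1 has one bond to C (0), one bond to H (-1), one bond to H (-1), one bond to Li (-1).
Oxidation state = 0 − 1 − 1 − 1 = -3.

-3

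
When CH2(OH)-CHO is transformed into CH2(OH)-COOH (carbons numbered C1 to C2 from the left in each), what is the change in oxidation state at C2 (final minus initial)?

Before: C2 has 1 bond to C, 1 bond to H, 2 bonds to O → oxidation state +1.
After: C2 has 1 bond to C, 3 bonds to O → oxidation state +3.
Δ = +3 − (+1) = +2, so this is an oxidation at C2.

+2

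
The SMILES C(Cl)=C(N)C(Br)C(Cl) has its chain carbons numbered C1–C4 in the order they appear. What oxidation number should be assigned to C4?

-1

Count +1 for every bond to an atom more electronegative than carbon and −1 for every bond to one less electronegative; C–C bonds are 0.
C4 has one bond to C (0), one bond to Cl (+1), one bond to H (-1), one bond to H (-1).
Oxidation state = 0 + 1 − 1 − 1 = -1.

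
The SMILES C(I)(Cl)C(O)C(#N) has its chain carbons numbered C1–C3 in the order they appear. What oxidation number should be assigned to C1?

+1

Count +1 for every bond to an atom more electronegative than carbon and −1 for every bond to one less electronegative; C–C bonds are 0.
C1 has one bond to C (0), one bond to I (+1), one bond to Cl (+1), one bond to H (-1).
Oxidation state = 0 + 1 + 1 − 1 = +1.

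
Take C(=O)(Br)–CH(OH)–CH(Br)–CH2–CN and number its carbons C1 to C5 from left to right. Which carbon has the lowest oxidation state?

Count +1 for every bond to an atom more electronegative than carbon and −1 for every bond to one less electronegative; C–C bonds are 0. Tallying each carbon:
C1: 1C, 2O, 1Br → 0 + 2 + 1 = +3
C2: 2C, 1H, 1O → 0 − 1 + 1 = 0
C3: 2C, 1H, 1Br → 0 − 1 + 1 = 0
C4: 2C, 2H → 0 − 2 = -2
C5: 1C, 3N → 0 + 3 = +3
The most reduced carbon is C4 at -2.

C4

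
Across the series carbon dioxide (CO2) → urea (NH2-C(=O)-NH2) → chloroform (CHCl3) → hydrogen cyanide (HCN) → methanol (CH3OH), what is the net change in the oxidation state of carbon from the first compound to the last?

-6

Carbon oxidation states along the series — carbon dioxide: +4, urea: +4, chloroform: +2, hydrogen cyanide: +2, methanol: -2.
Net change = -2 − (+4) = -6.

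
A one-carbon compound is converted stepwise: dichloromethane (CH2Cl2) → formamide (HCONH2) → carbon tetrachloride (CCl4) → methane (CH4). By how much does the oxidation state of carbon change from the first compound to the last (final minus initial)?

Carbon oxidation states along the series — dichloromethane: 0, formamide: +2, carbon tetrachloride: +4, methane: -4.
Net change = -4 − (0) = -4.

-4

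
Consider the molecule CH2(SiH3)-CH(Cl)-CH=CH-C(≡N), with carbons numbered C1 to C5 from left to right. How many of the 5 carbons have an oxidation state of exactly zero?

1

Bonds to more-electronegative neighbours contribute +1 each, bonds to H or metals contribute −1 each, and C–C bonds contribute 0. Tallying each carbon:
C1: 1C, 2H, 1Si → 0 − 2 − 1 = -3
C2: 2C, 1H, 1Cl → 0 − 1 + 1 = 0
C3: 3C, 1H → 0 − 1 = -1
C4: 3C, 1H → 0 − 1 = -1
C5: 1C, 3N → 0 + 3 = +3
1 carbon (C2) meets the condition.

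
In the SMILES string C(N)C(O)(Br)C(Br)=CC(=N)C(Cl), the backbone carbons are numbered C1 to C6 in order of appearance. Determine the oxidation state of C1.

-1

Assign +1 per bond to O/N/halogen, −1 per bond to H or an electropositive element, and 0 per bond to carbon.
C1 has one bond to C (0), one bond to H (-1), one bond to N (+1), one bond to H (-1).
Oxidation state = 0 − 1 + 1 − 1 = -1.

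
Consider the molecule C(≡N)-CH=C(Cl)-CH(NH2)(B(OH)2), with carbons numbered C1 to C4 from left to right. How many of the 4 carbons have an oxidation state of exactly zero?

Tallying each carbon's bonds:
C1: 1C, 3N → 0 + 3 = +3
C2: 3C, 1H → 0 − 1 = -1
C3: 3C, 1Cl → 0 + 1 = +1
C4: 1C, 1H, 1N, 1B → 0 − 1 + 1 − 1 = -1
0 carbons meet the condition.

0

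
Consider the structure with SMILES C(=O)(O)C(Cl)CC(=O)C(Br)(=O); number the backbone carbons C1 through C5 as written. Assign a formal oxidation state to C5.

Each bond to a more electronegative atom (O, N, halogen) counts +1, each bond to a less electronegative atom (H, metal, B, Si) counts −1, and each C–C bond counts 0.
C5 has one bond to C (0), one bond to Br (+1), a double bond to O (2×+1 = +2).
Oxidation state = 0 + 1 + 2 = +3.

+3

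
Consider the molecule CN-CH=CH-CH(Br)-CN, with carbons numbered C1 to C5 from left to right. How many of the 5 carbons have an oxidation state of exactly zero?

1

Tallying each carbon's bonds:
C1: 1C, 3N → 0 + 3 = +3
C2: 3C, 1H → 0 − 1 = -1
C3: 3C, 1H → 0 − 1 = -1
C4: 2C, 1H, 1Br → 0 − 1 + 1 = 0
C5: 1C, 3N → 0 + 3 = +3
1 carbon (C4) meets the condition.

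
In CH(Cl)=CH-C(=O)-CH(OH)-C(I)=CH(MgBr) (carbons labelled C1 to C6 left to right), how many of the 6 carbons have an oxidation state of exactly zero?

2

Tallying each carbon's bonds:
C1: 2C, 1H, 1Cl → 0 − 1 + 1 = 0
C2: 3C, 1H → 0 − 1 = -1
C3: 2C, 2O → 0 + 2 = +2
C4: 2C, 1H, 1O → 0 − 1 + 1 = 0
C5: 3C, 1I → 0 + 1 = +1
C6: 2C, 1H, 1Mg → 0 − 1 − 1 = -2
2 carbons (C1, C4) meet the condition.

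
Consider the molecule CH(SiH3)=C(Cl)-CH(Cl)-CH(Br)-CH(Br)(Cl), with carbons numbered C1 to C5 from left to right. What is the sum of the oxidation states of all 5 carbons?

0

Count +1 for every bond to an atom more electronegative than carbon and −1 for every bond to one less electronegative; C–C bonds are 0. Tallying each carbon:
C1: 2C, 1H, 1Si → 0 − 1 − 1 = -2
C2: 3C, 1Cl → 0 + 1 = +1
C3: 2C, 1H, 1Cl → 0 − 1 + 1 = 0
C4: 2C, 1H, 1Br → 0 − 1 + 1 = 0
C5: 1C, 1H, 1Cl, 1Br → 0 − 1 + 1 + 1 = +1
Sum = -2 + 1 + 0 + 0 + 1 = 0.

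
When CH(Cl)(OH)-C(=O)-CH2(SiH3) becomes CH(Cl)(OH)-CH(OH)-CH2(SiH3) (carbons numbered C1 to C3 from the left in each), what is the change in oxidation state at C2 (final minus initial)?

Before: C2 has 2 bonds to C, 2 bonds to O → oxidation state +2.
After: C2 has 2 bonds to C, 1 bond to H, 1 bond to O → oxidation state 0.
Δ = 0 − (+2) = -2, so this is a reduction at C2.

-2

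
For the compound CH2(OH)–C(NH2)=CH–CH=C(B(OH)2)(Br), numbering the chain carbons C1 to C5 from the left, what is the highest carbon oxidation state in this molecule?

+1

Tallying each carbon's bonds:
C1: 1C, 2H, 1O → 0 − 2 + 1 = -1
C2: 3C, 1N → 0 + 1 = +1
C3: 3C, 1H → 0 − 1 = -1
C4: 3C, 1H → 0 − 1 = -1
C5: 2C, 1Br, 1B → 0 + 1 − 1 = 0
The highest value is +1.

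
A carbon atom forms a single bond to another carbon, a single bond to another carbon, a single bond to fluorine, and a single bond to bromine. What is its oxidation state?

The carbon has one bond to C (0), one bond to C (0), one bond to Br (+1), one bond to F (+1).
Oxidation state = 0 + 0 + 1 + 1 = +2.

+2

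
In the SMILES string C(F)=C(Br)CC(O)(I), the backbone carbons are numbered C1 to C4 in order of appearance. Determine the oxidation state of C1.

0

Assign +1 per bond to O/N/halogen, −1 per bond to H or an electropositive element, and 0 per bond to carbon.
C1 has a double bond to C (2×0 = 0), one bond to H (-1), one bond to F (+1).
Oxidation state = 0 − 1 + 1 = 0.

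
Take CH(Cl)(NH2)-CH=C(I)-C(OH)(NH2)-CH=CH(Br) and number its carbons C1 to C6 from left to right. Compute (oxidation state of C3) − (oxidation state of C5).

C3: 3C, 1I → 0 + 1 = +1
C5: 3C, 1H → 0 − 1 = -1
Difference: +1 − (-1) = +2.

+2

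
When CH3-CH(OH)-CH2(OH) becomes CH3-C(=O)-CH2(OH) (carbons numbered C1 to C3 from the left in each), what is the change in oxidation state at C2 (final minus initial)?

Before: C2 has 2 bonds to C, 1 bond to H, 1 bond to O → oxidation state 0.
After: C2 has 2 bonds to C, 2 bonds to O → oxidation state +2.
Δ = +2 − (0) = +2, so this is an oxidation at C2.

+2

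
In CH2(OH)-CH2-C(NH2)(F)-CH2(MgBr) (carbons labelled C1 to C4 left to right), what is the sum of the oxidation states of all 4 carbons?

-4

Tallying each carbon's bonds:
C1: 1C, 2H, 1O → 0 − 2 + 1 = -1
C2: 2C, 2H → 0 − 2 = -2
C3: 2C, 1N, 1F → 0 + 1 + 1 = +2
C4: 1C, 2H, 1Mg → 0 − 2 − 1 = -3
Sum = -1 − 2 + 2 − 3 = -4.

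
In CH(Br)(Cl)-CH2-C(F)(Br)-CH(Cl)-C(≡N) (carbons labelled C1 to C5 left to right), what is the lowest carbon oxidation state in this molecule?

Tallying each carbon's bonds:
C1: 1C, 1H, 1Cl, 1Br → 0 − 1 + 1 + 1 = +1
C2: 2C, 2H → 0 − 2 = -2
C3: 2C, 1F, 1Br → 0 + 1 + 1 = +2
C4: 2C, 1H, 1Cl → 0 − 1 + 1 = 0
C5: 1C, 3N → 0 + 3 = +3
The lowest value is -2.

-2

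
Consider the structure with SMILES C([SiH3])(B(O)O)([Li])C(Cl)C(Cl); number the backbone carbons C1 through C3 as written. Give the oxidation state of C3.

Each bond to a more electronegative atom (O, N, halogen) counts +1, each bond to a less electronegative atom (H, metal, B, Si) counts −1, and each C–C bond counts 0.
C3 has one bond to C (0), one bond to H (-1), one bond to Cl (+1), one bond to H (-1).
Oxidation state = 0 − 1 + 1 − 1 = -1.

-1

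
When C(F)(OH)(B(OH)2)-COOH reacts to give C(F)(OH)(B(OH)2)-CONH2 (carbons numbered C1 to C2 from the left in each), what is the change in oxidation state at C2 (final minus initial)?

0

Before: C2 has 1 bond to C, 3 bonds to O → oxidation state +3.
After: C2 has 1 bond to C, 2 bonds to O, 1 bond to N → oxidation state +3.
Δ = +3 − (+3) = 0, so no net redox change at C2.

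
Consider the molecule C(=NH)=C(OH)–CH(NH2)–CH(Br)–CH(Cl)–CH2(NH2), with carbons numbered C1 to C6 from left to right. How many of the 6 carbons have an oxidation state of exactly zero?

Tallying each carbon's bonds:
C1: 2C, 2N → 0 + 2 = +2
C2: 3C, 1O → 0 + 1 = +1
C3: 2C, 1H, 1N → 0 − 1 + 1 = 0
C4: 2C, 1H, 1Br → 0 − 1 + 1 = 0
C5: 2C, 1H, 1Cl → 0 − 1 + 1 = 0
C6: 1C, 2H, 1N → 0 − 2 + 1 = -1
3 carbons (C3, C4, C5) meet the condition.

3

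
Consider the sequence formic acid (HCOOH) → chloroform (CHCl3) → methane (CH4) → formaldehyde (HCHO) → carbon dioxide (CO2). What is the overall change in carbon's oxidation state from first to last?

+2

Carbon oxidation states along the series — formic acid: +2, chloroform: +2, methane: -4, formaldehyde: 0, carbon dioxide: +4.
Net change = +4 − (+2) = +2.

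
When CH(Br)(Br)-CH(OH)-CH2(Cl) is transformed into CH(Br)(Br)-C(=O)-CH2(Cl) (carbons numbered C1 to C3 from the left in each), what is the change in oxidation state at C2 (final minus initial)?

+2

Before: C2 has 2 bonds to C, 1 bond to H, 1 bond to O → oxidation state 0.
After: C2 has 2 bonds to C, 2 bonds to O → oxidation state +2.
Δ = +2 − (0) = +2, so this is an oxidation at C2.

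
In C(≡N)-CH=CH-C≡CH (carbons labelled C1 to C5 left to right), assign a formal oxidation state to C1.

+3

Each bond to a more electronegative atom (O, N, halogen) counts +1, each bond to a less electronegative atom (H, metal, B, Si) counts −1, and each C–C bond counts 0.
C1 has one bond to C (0), a triple bond to N (3×+1 = +3).
Oxidation state = 0 + 3 = +3.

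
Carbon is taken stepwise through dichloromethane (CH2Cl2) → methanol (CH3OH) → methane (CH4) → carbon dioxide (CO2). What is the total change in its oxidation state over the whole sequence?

+4

Carbon oxidation states along the series — dichloromethane: 0, methanol: -2, methane: -4, carbon dioxide: +4.
Net change = +4 − (0) = +4.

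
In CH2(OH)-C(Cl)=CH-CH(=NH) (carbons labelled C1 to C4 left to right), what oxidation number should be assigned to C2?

C2 has one bond to C (0), a double bond to C (2×0 = 0), one bond to Cl (+1).
Oxidation state = 0 + 0 + 1 = +1.

+1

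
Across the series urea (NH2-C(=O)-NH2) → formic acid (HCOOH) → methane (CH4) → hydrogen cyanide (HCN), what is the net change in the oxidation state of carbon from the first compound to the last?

Carbon oxidation states along the series — urea: +4, formic acid: +2, methane: -4, hydrogen cyanide: +2.
Net change = +2 − (+4) = -2.

-2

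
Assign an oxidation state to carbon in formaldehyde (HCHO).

Assign +1 per bond to O/N/halogen, −1 per bond to H or an electropositive element, and 0 per bond to carbon.
The carbon has one bond to H (-1), one bond to H (-1), a double bond to O (2×+1 = +2).
Oxidation state = -1 − 1 + 2 = 0.

0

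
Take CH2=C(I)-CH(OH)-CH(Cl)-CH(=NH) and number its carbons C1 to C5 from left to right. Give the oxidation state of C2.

+1

Each bond to a more electronegative atom (O, N, halogen) counts +1, each bond to a less electronegative atom (H, metal, B, Si) counts −1, and each C–C bond counts 0.
C2 has a double bond to C (2×0 = 0), one bond to C (0), one bond to I (+1).
Oxidation state = 0 + 0 + 1 = +1.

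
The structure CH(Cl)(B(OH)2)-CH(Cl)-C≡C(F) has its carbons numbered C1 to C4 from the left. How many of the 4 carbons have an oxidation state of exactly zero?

2

Bonds to more-electronegative neighbours contribute +1 each, bonds to H or metals contribute −1 each, and C–C bonds contribute 0. Tallying each carbon:
C1: 1C, 1H, 1Cl, 1B → 0 − 1 + 1 − 1 = -1
C2: 2C, 1H, 1Cl → 0 − 1 + 1 = 0
C3: 4C → 0 = 0
C4: 3C, 1F → 0 + 1 = +1
2 carbons (C2, C3) meet the condition.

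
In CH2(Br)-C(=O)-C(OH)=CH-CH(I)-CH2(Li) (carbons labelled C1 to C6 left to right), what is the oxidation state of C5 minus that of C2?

-2

C5: 2C, 1H, 1I → 0 − 1 + 1 = 0
C2: 2C, 2O → 0 + 2 = +2
Difference: 0 − (+2) = -2.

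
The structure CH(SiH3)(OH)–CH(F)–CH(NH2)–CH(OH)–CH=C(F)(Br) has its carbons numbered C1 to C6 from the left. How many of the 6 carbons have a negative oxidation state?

2

Each bond to a more electronegative atom (O, N, halogen) counts +1, each bond to a less electronegative atom (H, metal, B, Si) counts −1, and each C–C bond counts 0. Tallying each carbon:
C1: 1C, 1H, 1O, 1Si → 0 − 1 + 1 − 1 = -1
C2: 2C, 1H, 1F → 0 − 1 + 1 = 0
C3: 2C, 1H, 1N → 0 − 1 + 1 = 0
C4: 2C, 1H, 1O → 0 − 1 + 1 = 0
C5: 3C, 1H → 0 − 1 = -1
C6: 2C, 1F, 1Br → 0 + 1 + 1 = +2
2 carbons (C1, C5) meet the condition.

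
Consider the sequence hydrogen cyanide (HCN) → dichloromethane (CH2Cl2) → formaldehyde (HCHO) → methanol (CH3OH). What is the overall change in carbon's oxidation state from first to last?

Carbon oxidation states along the series — hydrogen cyanide: +2, dichloromethane: 0, formaldehyde: 0, methanol: -2.
Net change = -2 − (+2) = -4.

-4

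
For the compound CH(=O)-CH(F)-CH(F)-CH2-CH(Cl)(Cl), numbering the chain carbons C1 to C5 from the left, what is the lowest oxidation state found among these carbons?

-2

Assign +1 per bond to O/N/halogen, −1 per bond to H or an electropositive element, and 0 per bond to carbon. Tallying each carbon:
C1: 1C, 1H, 2O → 0 − 1 + 2 = +1
C2: 2C, 1H, 1F → 0 − 1 + 1 = 0
C3: 2C, 1H, 1F → 0 − 1 + 1 = 0
C4: 2C, 2H → 0 − 2 = -2
C5: 1C, 1H, 2Cl → 0 − 1 + 2 = +1
The lowest value is -2.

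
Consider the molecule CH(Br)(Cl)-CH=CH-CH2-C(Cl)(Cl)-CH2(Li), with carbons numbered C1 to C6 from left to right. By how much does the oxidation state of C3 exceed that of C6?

+2

C3: 3C, 1H → 0 − 1 = -1
C6: 1C, 2H, 1Li → 0 − 2 − 1 = -3
Difference: -1 − (-3) = +2.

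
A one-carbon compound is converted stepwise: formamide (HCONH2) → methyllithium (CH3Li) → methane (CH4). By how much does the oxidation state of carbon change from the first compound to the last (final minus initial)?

-6

Carbon oxidation states along the series — formamide: +2, methyllithium: -4, methane: -4.
Net change = -4 − (+2) = -6.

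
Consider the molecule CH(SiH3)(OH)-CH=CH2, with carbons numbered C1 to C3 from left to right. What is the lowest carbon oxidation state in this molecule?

Count +1 for every bond to an atom more electronegative than carbon and −1 for every bond to one less electronegative; C–C bonds are 0. Tallying each carbon:
C1: 1C, 1H, 1O, 1Si → 0 − 1 + 1 − 1 = -1
C2: 3C, 1H → 0 − 1 = -1
C3: 2C, 2H → 0 − 2 = -2
The lowest value is -2.

-2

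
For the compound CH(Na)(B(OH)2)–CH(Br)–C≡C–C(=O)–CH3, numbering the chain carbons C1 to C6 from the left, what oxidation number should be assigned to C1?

C1 has one bond to C (0), one bond to Na (-1), one bond to B (-1), one bond to H (-1).
Oxidation state = 0 − 1 − 1 − 1 = -3.

-3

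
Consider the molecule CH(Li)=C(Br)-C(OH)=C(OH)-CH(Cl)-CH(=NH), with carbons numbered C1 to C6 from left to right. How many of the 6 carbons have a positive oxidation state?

4

Assign +1 per bond to O/N/halogen, −1 per bond to H or an electropositive element, and 0 per bond to carbon. Tallying each carbon:
C1: 2C, 1H, 1Li → 0 − 1 − 1 = -2
C2: 3C, 1Br → 0 + 1 = +1
C3: 3C, 1O → 0 + 1 = +1
C4: 3C, 1O → 0 + 1 = +1
C5: 2C, 1H, 1Cl → 0 − 1 + 1 = 0
C6: 1C, 1H, 2N → 0 − 1 + 2 = +1
4 carbons (C2, C3, C4, C6) meet the condition.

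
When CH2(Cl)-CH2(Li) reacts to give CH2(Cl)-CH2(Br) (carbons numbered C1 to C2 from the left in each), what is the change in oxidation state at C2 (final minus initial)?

Before: C2 has 1 bond to C, 2 bonds to H, 1 bond to Li → oxidation state -3.
After: C2 has 1 bond to C, 2 bonds to H, 1 bond to Br → oxidation state -1.
Δ = -1 − (-3) = +2, so this is an oxidation at C2.

+2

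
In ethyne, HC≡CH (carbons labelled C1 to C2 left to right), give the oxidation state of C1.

-1

Assign +1 per bond to O/N/halogen, −1 per bond to H or an electropositive element, and 0 per bond to carbon.
C1 has one bond to H (-1), a triple bond to C (3×0 = 0).
Oxidation state = -1 + 0 = -1.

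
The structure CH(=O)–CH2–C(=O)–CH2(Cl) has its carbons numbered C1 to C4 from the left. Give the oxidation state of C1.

Each bond to a more electronegative atom (O, N, halogen) counts +1, each bond to a less electronegative atom (H, metal, B, Si) counts −1, and each C–C bond counts 0.
C1 has one bond to C (0), a double bond to O (2×+1 = +2), one bond to H (-1).
Oxidation state = 0 + 2 − 1 = +1.

+1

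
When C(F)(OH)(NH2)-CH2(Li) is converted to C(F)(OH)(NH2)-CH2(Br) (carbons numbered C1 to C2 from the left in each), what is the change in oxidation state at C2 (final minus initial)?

Before: C2 has 1 bond to C, 2 bonds to H, 1 bond to Li → oxidation state -3.
After: C2 has 1 bond to C, 2 bonds to H, 1 bond to Br → oxidation state -1.
Δ = -1 − (-3) = +2, so this is an oxidation at C2.

+2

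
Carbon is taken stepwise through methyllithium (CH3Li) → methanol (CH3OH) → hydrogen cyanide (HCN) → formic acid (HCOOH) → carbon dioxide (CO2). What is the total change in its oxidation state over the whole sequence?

+8

Carbon oxidation states along the series — methyllithium: -4, methanol: -2, hydrogen cyanide: +2, formic acid: +2, carbon dioxide: +4.
Net change = +4 − (-4) = +8.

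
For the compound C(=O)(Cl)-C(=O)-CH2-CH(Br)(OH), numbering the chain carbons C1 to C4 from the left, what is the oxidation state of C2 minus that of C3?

+4

C2: 2C, 2O → 0 + 2 = +2
C3: 2C, 2H → 0 − 2 = -2
Difference: +2 − (-2) = +4.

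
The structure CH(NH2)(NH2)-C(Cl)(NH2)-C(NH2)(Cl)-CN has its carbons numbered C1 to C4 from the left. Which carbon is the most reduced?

Tallying each carbon's bonds:
C1: 1C, 1H, 2N → 0 − 1 + 2 = +1
C2: 2C, 1N, 1Cl → 0 + 1 + 1 = +2
C3: 2C, 1N, 1Cl → 0 + 1 + 1 = +2
C4: 1C, 3N → 0 + 3 = +3
The most reduced carbon is C1 at +1.

C1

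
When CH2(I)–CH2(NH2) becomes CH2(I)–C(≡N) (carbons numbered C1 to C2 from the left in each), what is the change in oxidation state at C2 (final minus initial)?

+4

Before: C2 has 1 bond to C, 2 bonds to H, 1 bond to N → oxidation state -1.
After: C2 has 1 bond to C, 3 bonds to N → oxidation state +3.
Δ = +3 − (-1) = +4, so this is an oxidation at C2.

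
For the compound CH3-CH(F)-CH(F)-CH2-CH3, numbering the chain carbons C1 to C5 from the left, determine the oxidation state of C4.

C4 has one bond to C (0), one bond to C (0), one bond to H (-1), one bond to H (-1).
Oxidation state = 0 + 0 − 1 − 1 = -2.

-2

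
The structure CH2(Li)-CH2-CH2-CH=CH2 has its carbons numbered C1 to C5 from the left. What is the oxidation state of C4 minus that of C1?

+2

C4: 3C, 1H → 0 − 1 = -1
C1: 1C, 2H, 1Li → 0 − 2 − 1 = -3
Difference: -1 − (-3) = +2.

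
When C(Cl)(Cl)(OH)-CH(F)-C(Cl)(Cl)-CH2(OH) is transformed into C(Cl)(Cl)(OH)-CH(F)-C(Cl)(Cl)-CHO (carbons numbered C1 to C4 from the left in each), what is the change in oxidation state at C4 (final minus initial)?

+2

Before: C4 has 1 bond to C, 2 bonds to H, 1 bond to O → oxidation state -1.
After: C4 has 1 bond to C, 1 bond to H, 2 bonds to O → oxidation state +1.
Δ = +1 − (-1) = +2, so this is an oxidation at C4.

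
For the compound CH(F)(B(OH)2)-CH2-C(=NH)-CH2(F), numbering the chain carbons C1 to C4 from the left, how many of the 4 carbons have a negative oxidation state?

3

Assign +1 per bond to O/N/halogen, −1 per bond to H or an electropositive element, and 0 per bond to carbon. Tallying each carbon:
C1: 1C, 1H, 1F, 1B → 0 − 1 + 1 − 1 = -1
C2: 2C, 2H → 0 − 2 = -2
C3: 2C, 2N → 0 + 2 = +2
C4: 1C, 2H, 1F → 0 − 2 + 1 = -1
3 carbons (C1, C2, C4) meet the condition.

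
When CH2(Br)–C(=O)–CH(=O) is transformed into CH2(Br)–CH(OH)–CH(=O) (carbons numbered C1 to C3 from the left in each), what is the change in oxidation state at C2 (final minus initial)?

-2

Before: C2 has 2 bonds to C, 2 bonds to O → oxidation state +2.
After: C2 has 2 bonds to C, 1 bond to H, 1 bond to O → oxidation state 0.
Δ = 0 − (+2) = -2, so this is a reduction at C2.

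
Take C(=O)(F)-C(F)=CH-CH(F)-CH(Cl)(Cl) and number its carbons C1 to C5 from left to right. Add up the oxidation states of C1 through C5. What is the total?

+4

Tallying each carbon's bonds:
C1: 1C, 2O, 1F → 0 + 2 + 1 = +3
C2: 3C, 1F → 0 + 1 = +1
C3: 3C, 1H → 0 − 1 = -1
C4: 2C, 1H, 1F → 0 − 1 + 1 = 0
C5: 1C, 1H, 2Cl → 0 − 1 + 2 = +1
Sum = +3 + 1 − 1 + 0 + 1 = +4.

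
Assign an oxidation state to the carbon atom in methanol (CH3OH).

-2

Assign +1 per bond to O/N/halogen, −1 per bond to H or an electropositive element, and 0 per bond to carbon.
The carbon has one bond to H (-1), one bond to H (-1), one bond to H (-1), one bond to O (+1).
Oxidation state = -1 − 1 − 1 + 1 = -2.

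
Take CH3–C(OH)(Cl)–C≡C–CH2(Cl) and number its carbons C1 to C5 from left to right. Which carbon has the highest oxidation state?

C2

Tallying each carbon's bonds:
C1: 1C, 3H → 0 − 3 = -3
C2: 2C, 1O, 1Cl → 0 + 1 + 1 = +2
C3: 4C → 0 = 0
C4: 4C → 0 = 0
C5: 1C, 2H, 1Cl → 0 − 2 + 1 = -1
The most oxidised carbon is C2 at +2.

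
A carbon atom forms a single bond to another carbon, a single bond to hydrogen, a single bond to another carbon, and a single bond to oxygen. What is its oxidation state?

The carbon has one bond to C (0), one bond to C (0), one bond to H (-1), one bond to O (+1).
Oxidation state = 0 + 0 − 1 + 1 = 0.

0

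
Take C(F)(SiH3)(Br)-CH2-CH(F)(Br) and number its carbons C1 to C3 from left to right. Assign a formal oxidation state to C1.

+1

Assign +1 per bond to O/N/halogen, −1 per bond to H or an electropositive element, and 0 per bond to carbon.
C1 has one bond to C (0), one bond to F (+1), one bond to Si (-1), one bond to Br (+1).
Oxidation state = 0 + 1 − 1 + 1 = +1.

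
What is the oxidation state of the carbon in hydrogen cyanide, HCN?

+2

Bonds to more-electronegative neighbours contribute +1 each, bonds to H or metals contribute −1 each, and C–C bonds contribute 0.
The carbon has one bond to H (-1), a triple bond to N (3×+1 = +3).
Oxidation state = -1 + 3 = +2.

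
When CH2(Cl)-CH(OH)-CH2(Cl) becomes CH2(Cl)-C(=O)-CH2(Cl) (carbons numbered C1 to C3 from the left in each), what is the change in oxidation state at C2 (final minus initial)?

Before: C2 has 2 bonds to C, 1 bond to H, 1 bond to O → oxidation state 0.
After: C2 has 2 bonds to C, 2 bonds to O → oxidation state +2.
Δ = +2 − (0) = +2, so this is an oxidation at C2.

+2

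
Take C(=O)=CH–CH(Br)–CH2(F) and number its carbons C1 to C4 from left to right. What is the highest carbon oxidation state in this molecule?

+2

Tallying each carbon's bonds:
C1: 2C, 2O → 0 + 2 = +2
C2: 3C, 1H → 0 − 1 = -1
C3: 2C, 1H, 1Br → 0 − 1 + 1 = 0
C4: 1C, 2H, 1F → 0 − 2 + 1 = -1
The highest value is +2.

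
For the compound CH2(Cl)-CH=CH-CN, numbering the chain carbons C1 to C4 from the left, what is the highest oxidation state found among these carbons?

Assign +1 per bond to O/N/halogen, −1 per bond to H or an electropositive element, and 0 per bond to carbon. Tallying each carbon:
C1: 1C, 2H, 1Cl → 0 − 2 + 1 = -1
C2: 3C, 1H → 0 − 1 = -1
C3: 3C, 1H → 0 − 1 = -1
C4: 1C, 3N → 0 + 3 = +3
The highest value is +3.

+3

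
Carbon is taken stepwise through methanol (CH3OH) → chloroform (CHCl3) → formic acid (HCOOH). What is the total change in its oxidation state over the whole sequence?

Carbon oxidation states along the series — methanol: -2, chloroform: +2, formic acid: +2.
Net change = +2 − (-2) = +4.

+4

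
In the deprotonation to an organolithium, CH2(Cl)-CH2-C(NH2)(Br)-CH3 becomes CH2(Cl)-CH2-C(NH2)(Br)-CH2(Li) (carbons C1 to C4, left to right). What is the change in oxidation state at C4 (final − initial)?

0

Before: C4 has 1 bond to C, 3 bonds to H → oxidation state -3.
After: C4 has 1 bond to C, 2 bonds to H, 1 bond to Li → oxidation state -3.
Δ = -3 − (-3) = 0, so no net redox change at C4.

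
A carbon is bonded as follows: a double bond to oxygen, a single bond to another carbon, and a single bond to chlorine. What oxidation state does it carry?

The carbon has one bond to C (0), one bond to Cl (+1), a double bond to O (2×+1 = +2).
Oxidation state = 0 + 1 + 2 = +3.

+3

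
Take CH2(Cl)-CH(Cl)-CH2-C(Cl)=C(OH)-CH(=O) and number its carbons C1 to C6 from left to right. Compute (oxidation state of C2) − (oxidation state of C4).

-1

C2: 2C, 1H, 1Cl → 0 − 1 + 1 = 0
C4: 3C, 1Cl → 0 + 1 = +1
Difference: 0 − (+1) = -1.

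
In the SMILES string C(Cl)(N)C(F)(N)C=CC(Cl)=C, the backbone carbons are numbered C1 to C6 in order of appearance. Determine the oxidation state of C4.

Bonds to more-electronegative neighbours contribute +1 each, bonds to H or metals contribute −1 each, and C–C bonds contribute 0.
C4 has a double bond to C (2×0 = 0), one bond to C (0), one bond to H (-1).
Oxidation state = 0 + 0 − 1 = -1.

-1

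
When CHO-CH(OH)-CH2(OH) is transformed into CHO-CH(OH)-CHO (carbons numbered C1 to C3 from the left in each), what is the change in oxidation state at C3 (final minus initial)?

Before: C3 has 1 bond to C, 2 bonds to H, 1 bond to O → oxidation state -1.
After: C3 has 1 bond to C, 1 bond to H, 2 bonds to O → oxidation state +1.
Δ = +1 − (-1) = +2, so this is an oxidation at C3.

+2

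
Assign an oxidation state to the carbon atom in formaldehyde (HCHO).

0

Each bond to a more electronegative atom (O, N, halogen) counts +1, each bond to a less electronegative atom (H, metal, B, Si) counts −1, and each C–C bond counts 0.
The carbon has one bond to H (-1), one bond to H (-1), a double bond to O (2×+1 = +2).
Oxidation state = -1 − 1 + 2 = 0.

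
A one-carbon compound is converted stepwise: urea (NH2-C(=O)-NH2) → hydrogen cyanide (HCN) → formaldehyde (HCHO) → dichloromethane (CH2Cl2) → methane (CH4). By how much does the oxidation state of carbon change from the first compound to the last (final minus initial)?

-8

Carbon oxidation states along the series — urea: +4, hydrogen cyanide: +2, formaldehyde: 0, dichloromethane: 0, methane: -4.
Net change = -4 − (+4) = -8.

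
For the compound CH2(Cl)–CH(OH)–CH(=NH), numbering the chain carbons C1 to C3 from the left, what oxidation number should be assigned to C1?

Bonds to more-electronegative neighbours contribute +1 each, bonds to H or metals contribute −1 each, and C–C bonds contribute 0.
C1 has one bond to C (0), one bond to H (-1), one bond to H (-1), one bond to Cl (+1).
Oxidation state = 0 − 1 − 1 + 1 = -1.

-1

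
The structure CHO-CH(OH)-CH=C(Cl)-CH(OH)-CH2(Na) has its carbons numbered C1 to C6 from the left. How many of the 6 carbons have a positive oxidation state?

2

Tallying each carbon's bonds:
C1: 1C, 1H, 2O → 0 − 1 + 2 = +1
C2: 2C, 1H, 1O → 0 − 1 + 1 = 0
C3: 3C, 1H → 0 − 1 = -1
C4: 3C, 1Cl → 0 + 1 = +1
C5: 2C, 1H, 1O → 0 − 1 + 1 = 0
C6: 1C, 2H, 1Na → 0 − 2 − 1 = -3
2 carbons (C1, C4) meet the condition.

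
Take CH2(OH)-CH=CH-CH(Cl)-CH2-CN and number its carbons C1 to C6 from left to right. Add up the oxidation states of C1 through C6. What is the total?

Each bond to a more electronegative atom (O, N, halogen) counts +1, each bond to a less electronegative atom (H, metal, B, Si) counts −1, and each C–C bond counts 0. Tallying each carbon:
C1: 1C, 2H, 1O → 0 − 2 + 1 = -1
C2: 3C, 1H → 0 − 1 = -1
C3: 3C, 1H → 0 − 1 = -1
C4: 2C, 1H, 1Cl → 0 − 1 + 1 = 0
C5: 2C, 2H → 0 − 2 = -2
C6: 1C, 3N → 0 + 3 = +3
Sum = -1 − 1 − 1 + 0 − 2 + 3 = -2.

-2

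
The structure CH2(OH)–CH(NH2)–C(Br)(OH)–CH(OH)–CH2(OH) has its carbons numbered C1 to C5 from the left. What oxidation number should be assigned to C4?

Count +1 for every bond to an atom more electronegative than carbon and −1 for every bond to one less electronegative; C–C bonds are 0.
C4 has one bond to C (0), one bond to C (0), one bond to O (+1), one bond to H (-1).
Oxidation state = 0 + 0 + 1 − 1 = 0.

0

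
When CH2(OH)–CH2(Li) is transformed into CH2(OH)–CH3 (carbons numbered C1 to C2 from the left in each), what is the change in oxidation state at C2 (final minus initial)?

0

Before: C2 has 1 bond to C, 2 bonds to H, 1 bond to Li → oxidation state -3.
After: C2 has 1 bond to C, 3 bonds to H → oxidation state -3.
Δ = -3 − (-3) = 0, so no net redox change at C2.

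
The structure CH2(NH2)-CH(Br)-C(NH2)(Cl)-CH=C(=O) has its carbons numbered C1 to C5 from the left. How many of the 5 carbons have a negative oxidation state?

Tallying each carbon's bonds:
C1: 1C, 2H, 1N → 0 − 2 + 1 = -1
C2: 2C, 1H, 1Br → 0 − 1 + 1 = 0
C3: 2C, 1N, 1Cl → 0 + 1 + 1 = +2
C4: 3C, 1H → 0 − 1 = -1
C5: 2C, 2O → 0 + 2 = +2
2 carbons (C1, C4) meet the condition.

2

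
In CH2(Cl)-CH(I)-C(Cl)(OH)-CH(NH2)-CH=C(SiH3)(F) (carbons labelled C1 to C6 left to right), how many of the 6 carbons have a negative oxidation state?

2

Tallying each carbon's bonds:
C1: 1C, 2H, 1Cl → 0 − 2 + 1 = -1
C2: 2C, 1H, 1I → 0 − 1 + 1 = 0
C3: 2C, 1O, 1Cl → 0 + 1 + 1 = +2
C4: 2C, 1H, 1N → 0 − 1 + 1 = 0
C5: 3C, 1H → 0 − 1 = -1
C6: 2C, 1F, 1Si → 0 + 1 − 1 = 0
2 carbons (C1, C5) meet the condition.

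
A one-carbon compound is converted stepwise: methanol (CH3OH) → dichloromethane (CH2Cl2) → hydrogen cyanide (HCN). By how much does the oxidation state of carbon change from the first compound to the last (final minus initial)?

+4

Carbon oxidation states along the series — methanol: -2, dichloromethane: 0, hydrogen cyanide: +2.
Net change = +2 − (-2) = +4.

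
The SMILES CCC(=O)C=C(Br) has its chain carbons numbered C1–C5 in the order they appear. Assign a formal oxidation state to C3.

+2

Bonds to more-electronegative neighbours contribute +1 each, bonds to H or metals contribute −1 each, and C–C bonds contribute 0.
C3 has one bond to C (0), one bond to C (0), a double bond to O (2×+1 = +2).
Oxidation state = 0 + 0 + 2 = +2.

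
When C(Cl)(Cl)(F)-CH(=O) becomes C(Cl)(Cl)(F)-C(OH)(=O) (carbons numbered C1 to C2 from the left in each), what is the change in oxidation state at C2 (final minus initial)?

Before: C2 has 1 bond to C, 1 bond to H, 2 bonds to O → oxidation state +1.
After: C2 has 1 bond to C, 3 bonds to O → oxidation state +3.
Δ = +3 − (+1) = +2, so this is an oxidation at C2.

+2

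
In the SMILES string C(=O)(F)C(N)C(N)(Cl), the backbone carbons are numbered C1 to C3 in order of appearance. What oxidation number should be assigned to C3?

C3 has one bond to C (0), one bond to N (+1), one bond to H (-1), one bond to Cl (+1).
Oxidation state = 0 + 1 − 1 + 1 = +1.

+1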